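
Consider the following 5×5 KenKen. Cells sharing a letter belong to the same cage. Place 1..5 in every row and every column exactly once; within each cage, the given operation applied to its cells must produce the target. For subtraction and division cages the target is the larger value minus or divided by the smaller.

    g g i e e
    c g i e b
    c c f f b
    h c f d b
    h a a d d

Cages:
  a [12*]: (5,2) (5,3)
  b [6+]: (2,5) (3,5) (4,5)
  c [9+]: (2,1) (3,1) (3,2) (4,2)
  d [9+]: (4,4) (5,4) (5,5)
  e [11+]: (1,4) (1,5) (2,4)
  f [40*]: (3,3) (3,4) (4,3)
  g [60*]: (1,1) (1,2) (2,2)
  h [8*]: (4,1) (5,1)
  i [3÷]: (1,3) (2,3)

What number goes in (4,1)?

Cage h needs two cells with product 8, leaving (4,1) = 4.
{3, 4} are confined to (5,2) and (5,3) in row 5, leaving (5,1) = 2.
Cage d needs sum 9; hence (4,4) = 3.
The only place for 5 in row 4 is (4,3).
The only place for 5 in row 3 is (3,1).
Column 1 now contains 5, leaving (1,1) = 3.
Row 1 already has 3, which forces (1,3) = 1.
The 4 cells of cage c must have sum 9, so (2,1) = 1.
1 is placed in column 3, leaving (2,3) = 3.
Row 2 already has 3; hence (2,5) = 2.
Column 5 already has 2, so (4,5) = 1.
3 is placed in column 3, which forces (5,3) = 4.
Column 5 already has 1, which forces (5,5) = 5.
Cage e has sum 11; hence (1,4) = 2.
Column 5 now contains 5, so (1,5) = 4.
Cage e needs sum 11, leaving (2,4) = 5.
Cage c needs sum 9; hence (3,2) = 1.
Column 3 now contains 4, leaving (3,3) = 2.
Cage f needs product 40, leaving (3,4) = 4.
Column 5 already has 1, which forces (3,5) = 3.
1 is placed in row 4, which forces (4,2) = 2.
4 is placed in row 5, leaving (5,2) = 3.
5 is placed in row 5, so (5,4) = 1.
Row 1 already has 4; hence (1,2) = 5.
Row 2 already has 5, which forces (2,2) = 4.
Completed grid: 3 5 1 2 4 / 1 4 3 5 2 / 5 1 2 4 3 / 4 2 5 3 1 / 2 3 4 1 5.

4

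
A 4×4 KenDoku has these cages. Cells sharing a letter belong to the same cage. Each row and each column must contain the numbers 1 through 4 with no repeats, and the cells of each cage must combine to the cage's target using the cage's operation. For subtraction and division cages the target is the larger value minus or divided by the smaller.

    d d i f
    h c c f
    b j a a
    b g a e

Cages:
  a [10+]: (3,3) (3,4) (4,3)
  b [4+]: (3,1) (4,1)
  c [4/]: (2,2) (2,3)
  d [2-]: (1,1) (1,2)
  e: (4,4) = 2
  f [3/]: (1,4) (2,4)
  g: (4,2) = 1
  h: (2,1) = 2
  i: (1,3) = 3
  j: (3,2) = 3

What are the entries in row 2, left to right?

2 4 1 3

I is a freebie; hence (1,3) = 3.
Row 1 already has 3; hence (1,4) = 1.
Cage h is a single given cell, which forces (2,1) = 2.
Column 4 already has 1; hence (2,4) = 3.
J is a freebie, leaving (3,2) = 3.
3 is placed in column 4, leaving (3,4) = 4.
Cage g is a single given cell, leaving (4,2) = 1.
Column 3 now contains 3, so (4,3) = 4.
Cage e is a single given cell; hence (4,4) = 2.
2 is placed in column 1; hence (1,1) = 4.
The two cells of cage d must have difference 2, which forces (1,2) = 2.
1 is placed in column 2; hence (2,2) = 4.
Column 3 now contains 4; hence (2,3) = 1.
Row 3 already has 3, so (3,1) = 1.
Row 3 already has 4, so (3,3) = 2.
1 is placed in row 4, which forces (4,1) = 3.
Completed grid: 4 2 3 1 / 2 4 1 3 / 1 3 2 4 / 3 1 4 2.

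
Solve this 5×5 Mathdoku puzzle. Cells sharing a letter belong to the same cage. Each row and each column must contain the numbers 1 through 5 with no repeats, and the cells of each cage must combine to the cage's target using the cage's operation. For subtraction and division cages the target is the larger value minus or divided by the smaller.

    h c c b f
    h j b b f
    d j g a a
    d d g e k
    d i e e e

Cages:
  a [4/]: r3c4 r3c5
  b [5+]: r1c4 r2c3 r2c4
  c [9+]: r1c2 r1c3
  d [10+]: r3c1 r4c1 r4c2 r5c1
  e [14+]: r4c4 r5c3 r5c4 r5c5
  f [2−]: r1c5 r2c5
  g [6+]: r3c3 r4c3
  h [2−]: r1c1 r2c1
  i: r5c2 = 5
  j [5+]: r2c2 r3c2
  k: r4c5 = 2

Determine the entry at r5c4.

K is a freebie, which forces r4c5 = 2.
I is a freebie; hence r5c2 = 5.
Column 2 now contains 5, leaving r1c2 = 4.
Cage c needs two cells with sum 9, leaving r1c3 = 5.
Cage e needs sum 14, leaving r4c4 = 5.
The two cells of cage g must have sum 6, which forces r3c3 = 2.
Cage g needs two cells with sum 6, so r4c3 = 4.
Column 3 already has 4, which forces r5c3 = 3.
Row 5 now contains 3, leaving r5c5 = 4.
Cage b needs sum 5, leaving r1c4 = 1.
Row 1 already has 1, which forces r1c5 = 3.
Cage j needs two cells with sum 5, leaving r2c2 = 2.
2 is placed in column 3; hence r2c3 = 1.
Cage b needs sum 5, which forces r2c4 = 3.
Row 2 already has 1, leaving r2c5 = 5.
Row 3 already has 2; hence r3c2 = 3.
The two cells of cage a must have quotient 4, leaving r3c4 = 4.
Column 5 already has 4, which forces r3c5 = 1.
Column 2 now contains 3; hence r4c2 = 1.
4 is placed in row 5; hence r5c4 = 2.
Row 1 now contains 3, which forces r1c1 = 2.
5 is placed in row 2; hence r2c1 = 4.
Row 3 now contains 4, leaving r3c1 = 5.
Row 4 already has 1, leaving r4c1 = 3.
2 is placed in row 5; hence r5c1 = 1.
The full grid is 2 4 5 1 3 / 4 2 1 3 5 / 5 3 2 4 1 / 3 1 4 5 2 / 1 5 3 2 4.

2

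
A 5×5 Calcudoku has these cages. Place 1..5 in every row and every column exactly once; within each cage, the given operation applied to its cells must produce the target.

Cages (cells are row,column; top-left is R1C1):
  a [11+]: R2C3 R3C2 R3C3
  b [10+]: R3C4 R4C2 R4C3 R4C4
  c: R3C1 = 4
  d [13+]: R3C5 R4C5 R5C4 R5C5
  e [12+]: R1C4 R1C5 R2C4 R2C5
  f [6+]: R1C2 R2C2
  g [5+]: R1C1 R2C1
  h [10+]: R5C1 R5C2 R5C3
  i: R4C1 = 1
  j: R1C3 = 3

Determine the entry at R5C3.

1

J is a freebie; hence R1C3 = 3.
C is a freebie, so R3C1 = 4.
Cage i is a single given cell, so R4C1 = 1.
1 is placed in column 1; hence R1C1 = 2.
Cage g's pair has sum 5, so R2C1 = 3.
Cage b has sum 10, which forces R3C4 = 1.
Column 1 already has 3, which forces R5C1 = 5.
Cage a needs sum 11, so R2C3 = 4.
4 is placed in column 3, leaving R4C3 = 2.
2 is placed in column 3; hence R5C3 = 1.
Cage a needs sum 11, leaving R3C2 = 2.
2 is placed in column 3, which forces R3C3 = 5.
Row 3 now contains 5; hence R3C5 = 3.
The 3 cells of cage h must have sum 10, which forces R5C2 = 4.
4 is placed in row 5; hence R5C5 = 2.
Cage e has sum 12, which forces R2C4 = 2.
Column 2 already has 4, which forces R4C2 = 3.
Cage b has sum 10, so R4C4 = 4.
Cage d needs sum 13, leaving R4C5 = 5.
Row 5 now contains 2, which forces R5C4 = 3.
Column 4 now contains 4, which forces R1C4 = 5.
Cage e needs sum 12; hence R1C5 = 4.
Column 5 already has 5, leaving R2C5 = 1.
5 is placed in row 1, leaving R1C2 = 1.
1 is placed in row 2, so R2C2 = 5.
Completed grid: 2 1 3 5 4 / 3 5 4 2 1 / 4 2 5 1 3 / 1 3 2 4 5 / 5 4 1 3 2.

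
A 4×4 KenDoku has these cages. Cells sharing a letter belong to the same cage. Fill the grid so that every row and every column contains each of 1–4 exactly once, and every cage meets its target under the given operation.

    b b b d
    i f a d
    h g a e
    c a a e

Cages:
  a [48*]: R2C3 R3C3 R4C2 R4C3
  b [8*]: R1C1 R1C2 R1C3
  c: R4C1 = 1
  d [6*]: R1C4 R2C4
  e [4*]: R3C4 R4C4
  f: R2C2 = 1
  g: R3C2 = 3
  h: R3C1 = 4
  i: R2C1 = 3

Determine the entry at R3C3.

Cage i is a single given cell, which forces R2C1 = 3.
Cage f is given; hence R2C2 = 1.
Row 2 now contains 3; hence R2C4 = 2.
H is a freebie, so R3C1 = 4.
Cage g is given, so R3C2 = 3.
4 is placed in row 3, so R3C4 = 1.
Cage c is given, leaving R4C1 = 1.
Column 4 already has 1, leaving R4C4 = 4.
Column 1 already has 1, which forces R1C1 = 2.
Cage b needs product 8, so R1C2 = 4.
Cage b has product 8, so R1C3 = 1.
Column 4 already has 2; hence R1C4 = 3.
2 is placed in row 2, leaving R2C3 = 4.
1 is placed in row 3, leaving R3C3 = 2.
4 is placed in row 4, which forces R4C2 = 2.
4 is placed in row 4, leaving R4C3 = 3.
The full grid is 2 4 1 3 / 3 1 4 2 / 4 3 2 1 / 1 2 3 4.

2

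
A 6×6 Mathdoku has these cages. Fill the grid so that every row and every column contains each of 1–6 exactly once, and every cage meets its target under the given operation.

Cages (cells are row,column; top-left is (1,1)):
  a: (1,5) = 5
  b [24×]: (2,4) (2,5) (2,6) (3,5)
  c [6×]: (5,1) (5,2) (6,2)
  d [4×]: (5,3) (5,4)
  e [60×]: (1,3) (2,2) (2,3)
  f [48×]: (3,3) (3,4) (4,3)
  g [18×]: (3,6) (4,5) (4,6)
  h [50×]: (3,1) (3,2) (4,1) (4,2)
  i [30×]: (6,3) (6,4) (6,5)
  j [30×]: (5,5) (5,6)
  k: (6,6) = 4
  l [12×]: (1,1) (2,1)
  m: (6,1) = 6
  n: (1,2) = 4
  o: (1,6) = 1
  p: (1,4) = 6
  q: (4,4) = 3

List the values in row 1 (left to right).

Cage n is a single given cell, which forces (1,2) = 4.
P is a freebie, so (1,4) = 6.
Cage a is given, so (1,5) = 5.
Cage o is given, which forces (1,6) = 1.
Cage q is a single given cell; hence (4,4) = 3.
5 is placed in column 5, which forces (5,5) = 6.
Row 5 now contains 6, which forces (5,6) = 5.
Cage m is a single given cell, so (6,1) = 6.
Cage k is a single given cell, leaving (6,6) = 4.
Cage l needs two cells with product 12, so (1,1) = 3.
Row 1 now contains 3, so (1,3) = 2.
The two cells of cage l must have product 12; hence (2,1) = 4.
Cage g has product 18, so (3,6) = 3.
Column 5 already has 6, which forces (4,5) = 1.
Cage g has product 18, which forces (4,6) = 6.
The 4 cells of cage b must have product 24, leaving (2,4) = 1.
Cage b needs product 24, so (2,5) = 3.
6 is placed in column 6, so (2,6) = 2.
The 3 cells of cage f must have product 48, which forces (3,3) = 6.
The 3 cells of cage f must have product 48, leaving (3,4) = 2.
The 4 cells of cage b must have product 24, so (3,5) = 4.
Row 4 already has 6, leaving (4,3) = 4.
Column 3 now contains 4; hence (5,3) = 1.
1 is placed in column 4, so (5,4) = 4.
Column 4 now contains 2; hence (6,4) = 5.
Column 5 already has 3, leaving (6,5) = 2.
The 3 cells of cage e must have product 60; hence (2,2) = 6.
Column 3 now contains 6, leaving (2,3) = 5.
Row 5 now contains 1, so (5,1) = 2.
Cage c has product 6, so (5,2) = 3.
Cage c needs product 6, which forces (6,2) = 1.
Row 6 already has 5; hence (6,3) = 3.
Cage h needs product 50; hence (3,1) = 1.
Column 2 already has 1, so (3,2) = 5.
2 is placed in column 1, leaving (4,1) = 5.
The 4 cells of cage h must have product 50, so (4,2) = 2.
The full grid is 3 4 2 6 5 1 / 4 6 5 1 3 2 / 1 5 6 2 4 3 / 5 2 4 3 1 6 / 2 3 1 4 6 5 / 6 1 3 5 2 4.

3 4 2 6 5 1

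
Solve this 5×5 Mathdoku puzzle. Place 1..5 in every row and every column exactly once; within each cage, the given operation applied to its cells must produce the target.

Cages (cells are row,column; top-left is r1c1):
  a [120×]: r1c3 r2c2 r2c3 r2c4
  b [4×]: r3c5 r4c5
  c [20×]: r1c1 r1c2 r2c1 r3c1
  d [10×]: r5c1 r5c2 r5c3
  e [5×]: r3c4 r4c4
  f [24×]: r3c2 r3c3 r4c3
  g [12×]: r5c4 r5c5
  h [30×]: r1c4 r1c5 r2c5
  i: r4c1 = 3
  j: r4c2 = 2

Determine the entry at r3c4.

1

I is a freebie, leaving r4c1 = 3.
Cage j is a single given cell, which forces r4c2 = 2.
Row 4 now contains 2; hence r4c3 = 4.
Row 4 already has 4; hence r4c5 = 1.
Column 2 now contains 2; hence r1c2 = 1.
The 3 cells of cage f must have product 24; hence r3c2 = 3.
The 3 cells of cage f must have product 24; hence r3c3 = 2.
Cage e needs two cells with product 5, so r3c4 = 1.
1 is placed in column 5, so r3c5 = 4.
1 is placed in row 4, so r4c4 = 5.
1 is placed in column 2, which forces r5c2 = 5.
Row 5 now contains 5, which forces r5c3 = 1.
Column 5 already has 4, so r5c5 = 3.
The 4 cells of cage c must have product 20, which forces r1c1 = 4.
Cage h needs product 30, which forces r1c4 = 3.
Cage c has product 20; hence r2c1 = 1.
5 is placed in column 2, so r2c2 = 4.
Cage a has product 120, so r2c4 = 2.
Row 2 already has 2; hence r2c5 = 5.
4 is placed in row 3, so r3c1 = 5.
1 is placed in row 5, which forces r5c1 = 2.
Row 5 already has 3, so r5c4 = 4.
Row 1 now contains 3, which forces r1c3 = 5.
Column 5 already has 5, which forces r1c5 = 2.
5 is placed in row 2; hence r2c3 = 3.
Filled in: 4 1 5 3 2 / 1 4 3 2 5 / 5 3 2 1 4 / 3 2 4 5 1 / 2 5 1 4 3.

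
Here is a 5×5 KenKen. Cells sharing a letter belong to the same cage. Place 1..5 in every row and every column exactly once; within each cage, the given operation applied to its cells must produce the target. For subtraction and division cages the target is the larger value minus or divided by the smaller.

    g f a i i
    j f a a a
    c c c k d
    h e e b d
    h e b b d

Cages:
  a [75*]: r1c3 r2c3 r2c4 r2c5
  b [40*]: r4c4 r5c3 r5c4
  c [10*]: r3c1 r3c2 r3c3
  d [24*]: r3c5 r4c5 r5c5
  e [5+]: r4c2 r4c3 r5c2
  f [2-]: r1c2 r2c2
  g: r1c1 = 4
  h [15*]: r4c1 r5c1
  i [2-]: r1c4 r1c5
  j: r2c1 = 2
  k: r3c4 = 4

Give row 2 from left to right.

Cage g is given, leaving r1c1 = 4.
Cage a has product 75, so r1c3 = 5.
J is a freebie, leaving r2c1 = 2.
Cage k is given; hence r3c4 = 4.
The 3 cells of cage b must have product 40, which forces r5c3 = 4.
The 3 cells of cage d must have product 24, so r4c5 = 4.
In row 1, 2 can only go at r1c2, so r1c2 = 2.
The two cells of cage f must have difference 2, leaving r2c2 = 4.
Cage c has product 10; hence r3c3 = 2.
Row 3 now contains 2, leaving r3c5 = 3.
Cage e needs sum 5; hence r4c2 = 3.
Cage e has sum 5, which forces r4c3 = 1.
Column 2 now contains 2, leaving r5c2 = 1.
3 is placed in column 5, which forces r5c5 = 2.
The two cells of cage i must have difference 2, leaving r1c4 = 3.
3 is placed in column 5, which forces r1c5 = 1.
Column 3 already has 1, which forces r2c3 = 3.
Column 5 now contains 1, which forces r2c5 = 5.
Cage c has product 10, so r3c1 = 1.
Column 2 already has 1, which forces r3c2 = 5.
Row 4 already has 3; hence r4c1 = 5.
Cage b needs product 40, which forces r4c4 = 2.
Cage h needs two cells with product 15; hence r5c1 = 3.
2 is placed in row 5; hence r5c4 = 5.
5 is placed in row 2, leaving r2c4 = 1.
Completed grid: 4 2 5 3 1 / 2 4 3 1 5 / 1 5 2 4 3 / 5 3 1 2 4 / 3 1 4 5 2.

2 4 3 1 5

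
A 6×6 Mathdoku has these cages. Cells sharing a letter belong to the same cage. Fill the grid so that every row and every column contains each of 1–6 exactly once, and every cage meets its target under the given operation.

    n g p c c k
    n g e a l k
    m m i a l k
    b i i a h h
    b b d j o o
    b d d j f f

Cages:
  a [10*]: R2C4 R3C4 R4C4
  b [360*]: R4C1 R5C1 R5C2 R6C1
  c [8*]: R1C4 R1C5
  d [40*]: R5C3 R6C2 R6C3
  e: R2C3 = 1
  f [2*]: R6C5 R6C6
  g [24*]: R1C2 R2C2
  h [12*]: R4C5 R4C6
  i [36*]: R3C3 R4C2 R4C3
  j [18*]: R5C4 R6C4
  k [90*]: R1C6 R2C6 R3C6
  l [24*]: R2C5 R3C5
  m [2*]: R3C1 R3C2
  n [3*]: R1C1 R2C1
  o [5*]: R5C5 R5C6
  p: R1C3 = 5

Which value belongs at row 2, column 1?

Cage p is a single given cell, leaving R1C3 = 5.
Cage e is given, so R2C3 = 1.
Cage n's pair has product 3; hence R1C1 = 1.
Row 2 already has 1; hence R2C1 = 3.
Column 1 already has 1; hence R3C1 = 2.
Row 3 now contains 2, which forces R3C2 = 1.
Row 3 now contains 1; hence R3C4 = 5.
Cage d needs product 40, leaving R6C2 = 5.
Column 4 already has 5; hence R2C4 = 2.
Cage k needs product 90, so R2C6 = 5.
The 3 cells of cage a must have product 10, leaving R4C4 = 1.
Cage b needs product 360, leaving R5C2 = 3.
3 is placed in row 5, leaving R5C4 = 6.
5 is placed in column 6, leaving R5C6 = 1.
Column 4 already has 6; hence R6C4 = 3.
Column 6 now contains 1, so R6C6 = 2.
2 is placed in column 4, which forces R1C4 = 4.
Cage c's pair has product 8; hence R1C5 = 2.
The 3 cells of cage d must have product 40, so R5C3 = 2.
1 is placed in row 5, so R5C5 = 5.
Row 6 now contains 2, leaving R6C3 = 4.
Row 6 now contains 2; hence R6C5 = 1.
Row 1 already has 4; hence R1C2 = 6.
Row 1 already has 6; hence R1C6 = 3.
Cage g's pair has product 24, leaving R2C2 = 4.
Row 2 already has 4, which forces R2C5 = 6.
Column 5 now contains 6, so R3C5 = 4.
Column 6 already has 3, so R3C6 = 6.
Cage b has product 360, which forces R4C1 = 5.
Cage i needs product 36, leaving R4C2 = 2.
Column 5 already has 4, which forces R4C5 = 3.
Column 6 already has 3, so R4C6 = 4.
Row 5 already has 5; hence R5C1 = 4.
Row 6 now contains 4, which forces R6C1 = 6.
Row 3 already has 6, so R3C3 = 3.
Row 4 now contains 3, so R4C3 = 6.
Filled in: 1 6 5 4 2 3 / 3 4 1 2 6 5 / 2 1 3 5 4 6 / 5 2 6 1 3 4 / 4 3 2 6 5 1 / 6 5 4 3 1 2.

3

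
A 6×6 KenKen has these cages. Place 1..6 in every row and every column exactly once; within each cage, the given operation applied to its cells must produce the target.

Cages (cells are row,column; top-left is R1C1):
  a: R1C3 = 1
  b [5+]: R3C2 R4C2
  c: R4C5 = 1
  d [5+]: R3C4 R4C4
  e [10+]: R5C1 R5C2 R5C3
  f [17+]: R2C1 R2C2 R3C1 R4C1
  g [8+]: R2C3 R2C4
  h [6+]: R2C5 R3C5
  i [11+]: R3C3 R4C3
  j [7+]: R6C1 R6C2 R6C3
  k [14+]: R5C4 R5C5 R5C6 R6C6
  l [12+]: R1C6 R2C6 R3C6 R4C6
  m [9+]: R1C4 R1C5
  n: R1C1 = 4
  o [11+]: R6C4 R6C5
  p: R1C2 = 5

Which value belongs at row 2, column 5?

N is a freebie; hence R1C1 = 4.
Cage p is a single given cell; hence R1C2 = 5.
Cage a is a single given cell; hence R1C3 = 1.
C is a freebie, leaving R4C5 = 1.
The only place for 2 in row 1 is R1C6.
The only place for 1 in row 2 is R2C6.
The only place for 3 in row 6 is R6C6.
Column 6 needs a 6, and only R5C6 is open for it.
In column 2, 6 can only go at R2C2, so R2C2 = 6.
In row 2, 4 can only go at R2C5, so R2C5 = 4.
Column 5 already has 4, so R3C5 = 2.
Column 5 already has 2, leaving R5C5 = 3.
Cage m needs two cells with sum 9, so R1C4 = 3.
3 is placed in column 5, so R1C5 = 6.
Column 4 already has 3, leaving R2C4 = 5.
Column 4 already has 3, so R3C4 = 1.
Row 5 now contains 3, leaving R5C4 = 2.
Column 4 now contains 5, leaving R6C4 = 6.
Column 5 now contains 6, so R6C5 = 5.
5 is placed in row 2, which forces R2C3 = 3.
Row 3 now contains 1, which forces R3C2 = 3.
Cage b's pair has sum 5, which forces R4C2 = 2.
2 is placed in column 4, which forces R4C4 = 4.
4 is placed in row 4, leaving R4C6 = 5.
Row 2 now contains 3, leaving R2C1 = 2.
Row 3 now contains 3, which forces R3C1 = 6.
Cage i's pair has sum 11, leaving R3C3 = 5.
Column 6 already has 5; hence R3C6 = 4.
Cage f needs sum 17, leaving R4C1 = 3.
Row 4 now contains 5, which forces R4C3 = 6.
5 is placed in column 3, so R5C3 = 4.
Column 1 already has 2, so R6C1 = 1.
Row 6 now contains 1, so R6C2 = 4.
Column 3 already has 4, which forces R6C3 = 2.
Column 1 already has 1, leaving R5C1 = 5.
Row 5 now contains 4; hence R5C2 = 1.
The full grid is 4 5 1 3 6 2 / 2 6 3 5 4 1 / 6 3 5 1 2 4 / 3 2 6 4 1 5 / 5 1 4 2 3 6 / 1 4 2 6 5 3.

4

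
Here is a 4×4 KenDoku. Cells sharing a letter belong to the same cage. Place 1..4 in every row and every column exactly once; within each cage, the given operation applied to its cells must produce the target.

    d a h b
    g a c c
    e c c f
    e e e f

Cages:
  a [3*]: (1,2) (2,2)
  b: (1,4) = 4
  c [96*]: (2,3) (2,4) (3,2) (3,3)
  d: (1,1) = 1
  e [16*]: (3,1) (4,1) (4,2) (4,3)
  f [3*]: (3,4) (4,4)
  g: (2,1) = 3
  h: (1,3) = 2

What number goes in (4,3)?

Cage d is a single given cell, so (1,1) = 1.
1 is placed in row 1, so (1,2) = 3.
Cage h is a single given cell, which forces (1,3) = 2.
B is a freebie, so (1,4) = 4.
Cage g is a single given cell, leaving (2,1) = 3.
3 is placed in column 2; hence (2,2) = 1.
Row 2 already has 3, leaving (2,3) = 4.
Row 2 already has 3, which forces (2,4) = 2.
Cage e has product 16; hence (3,1) = 2.
Row 3 already has 2, which forces (3,2) = 4.
Column 3 already has 4, which forces (3,3) = 3.
Row 3 already has 3; hence (3,4) = 1.
Column 1 already has 1, leaving (4,1) = 4.
Column 2 now contains 4, which forces (4,2) = 2.
Column 3 already has 4, which forces (4,3) = 1.
Column 4 already has 1, so (4,4) = 3.
The full grid is 1 3 2 4 / 3 1 4 2 / 2 4 3 1 / 4 2 1 3.

1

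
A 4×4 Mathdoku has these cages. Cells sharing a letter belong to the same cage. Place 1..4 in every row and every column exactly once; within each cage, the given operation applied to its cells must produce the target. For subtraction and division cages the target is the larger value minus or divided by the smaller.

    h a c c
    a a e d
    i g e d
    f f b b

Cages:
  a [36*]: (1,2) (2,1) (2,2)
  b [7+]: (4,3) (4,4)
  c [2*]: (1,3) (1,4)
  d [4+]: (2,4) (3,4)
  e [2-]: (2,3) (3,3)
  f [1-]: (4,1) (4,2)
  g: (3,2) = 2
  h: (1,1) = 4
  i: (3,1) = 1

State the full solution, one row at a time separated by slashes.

H is a freebie, so (1,1) = 4.
The 3 cells of cage a must have product 36, so (1,2) = 3.
Cage a has product 36; hence (2,1) = 3.
Cage a needs product 36, leaving (2,2) = 4.
Row 2 now contains 3, leaving (2,4) = 1.
Cage i is a single given cell, so (3,1) = 1.
G is a freebie; hence (3,2) = 2.
Column 4 already has 1; hence (3,4) = 3.
1 is placed in column 1, which forces (4,1) = 2.
Column 2 already has 2, which forces (4,2) = 1.
Column 4 now contains 3; hence (4,4) = 4.
The two cells of cage c must have product 2, leaving (1,3) = 1.
Column 4 already has 1, which forces (1,4) = 2.
Row 2 now contains 1, so (2,3) = 2.
Row 3 now contains 3; hence (3,3) = 4.
Row 4 already has 4, so (4,3) = 3.

4 3 1 2 / 3 4 2 1 / 1 2 4 3 / 2 1 3 4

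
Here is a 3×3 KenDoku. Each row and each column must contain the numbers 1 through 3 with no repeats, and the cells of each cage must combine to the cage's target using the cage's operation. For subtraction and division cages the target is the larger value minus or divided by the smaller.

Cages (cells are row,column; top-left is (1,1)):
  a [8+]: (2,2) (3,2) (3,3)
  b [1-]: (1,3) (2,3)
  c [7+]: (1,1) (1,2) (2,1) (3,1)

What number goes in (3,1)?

1

Cage c has sum 7; hence (1,2) = 1.
Cage a needs sum 8, leaving (2,2) = 3.
Cage a has sum 8, so (3,2) = 2.
Cage a has sum 8; hence (3,3) = 3.
The 4 cells of cage c must have sum 7; hence (1,1) = 3.
Column 3 now contains 3, so (1,3) = 2.
Cage c has sum 7; hence (2,1) = 2.
Cage b needs two cells with difference 1, leaving (2,3) = 1.
3 is placed in row 3, so (3,1) = 1.
Completed grid: 3 1 2 / 2 3 1 / 1 2 3.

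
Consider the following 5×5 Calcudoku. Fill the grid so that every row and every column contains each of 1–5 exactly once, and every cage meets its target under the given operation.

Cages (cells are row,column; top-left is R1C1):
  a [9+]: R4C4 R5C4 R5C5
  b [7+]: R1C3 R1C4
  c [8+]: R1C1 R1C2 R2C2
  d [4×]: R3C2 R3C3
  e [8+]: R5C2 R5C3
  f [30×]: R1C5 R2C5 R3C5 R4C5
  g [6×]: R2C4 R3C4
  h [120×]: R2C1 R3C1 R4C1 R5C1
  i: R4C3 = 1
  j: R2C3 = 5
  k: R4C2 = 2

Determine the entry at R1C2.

4

J is a freebie, which forces R2C3 = 5.
Cage k is given, so R4C2 = 2.
Cage i is a single given cell, so R4C3 = 1.
Column 3 now contains 5, which forces R5C3 = 3.
The two cells of cage d must have product 4, so R3C2 = 1.
1 is placed in column 3, which forces R3C3 = 4.
3 is placed in row 5, leaving R5C2 = 5.
The 3 cells of cage c must have sum 8; hence R1C1 = 1.
4 is placed in column 3, which forces R1C3 = 2.
Cage b's pair has sum 7; hence R1C4 = 5.
Row 1 already has 5, leaving R1C5 = 3.
Column 5 now contains 3, so R4C5 = 5.
3 is placed in row 1, which forces R1C2 = 4.
Cage c has sum 8, so R2C2 = 3.
Row 2 now contains 3; hence R2C4 = 2.
The 4 cells of cage f must have product 30, so R2C5 = 1.
Cage h needs product 120, which forces R3C1 = 5.
Column 4 now contains 2, so R3C4 = 3.
Column 5 now contains 5, so R3C5 = 2.
3 is placed in column 4; hence R4C4 = 4.
Column 4 already has 4, which forces R5C4 = 1.
2 is placed in column 5, leaving R5C5 = 4.
Row 2 now contains 2, which forces R2C1 = 4.
Row 4 already has 4, so R4C1 = 3.
4 is placed in row 5, so R5C1 = 2.
Completed grid: 1 4 2 5 3 / 4 3 5 2 1 / 5 1 4 3 2 / 3 2 1 4 5 / 2 5 3 1 4.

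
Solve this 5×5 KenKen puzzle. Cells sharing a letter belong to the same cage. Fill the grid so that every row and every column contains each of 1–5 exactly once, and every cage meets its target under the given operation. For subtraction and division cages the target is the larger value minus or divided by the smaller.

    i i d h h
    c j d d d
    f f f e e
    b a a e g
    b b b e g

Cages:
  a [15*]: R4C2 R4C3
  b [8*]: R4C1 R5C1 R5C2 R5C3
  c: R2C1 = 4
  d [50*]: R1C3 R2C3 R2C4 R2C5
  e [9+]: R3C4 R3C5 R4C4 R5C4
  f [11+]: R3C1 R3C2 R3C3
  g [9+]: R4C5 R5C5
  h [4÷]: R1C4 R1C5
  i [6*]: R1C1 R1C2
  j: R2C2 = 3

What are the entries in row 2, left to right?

4 3 1 5 2

Cage d needs product 50, leaving R1C3 = 5.
Cage c is a single given cell, which forces R2C1 = 4.
Cage j is given, which forces R2C2 = 3.
The 4 cells of cage b must have product 8; hence R4C1 = 1.
Column 2 already has 3, which forces R4C2 = 5.
5 is placed in column 3; hence R4C3 = 3.
Row 4 already has 5, so R4C5 = 4.
4 is placed in column 1, which forces R5C1 = 2.
Column 5 already has 4, which forces R5C5 = 5.
Column 1 now contains 2, leaving R1C1 = 3.
Column 2 already has 3, so R1C2 = 2.
Cage h's pair has quotient 4, which forces R1C4 = 4.
Column 5 already has 4; hence R1C5 = 1.
Cage d needs product 50, leaving R2C4 = 5.
Column 5 now contains 1, so R2C5 = 2.
Column 1 now contains 2, leaving R3C1 = 5.
2 is placed in column 2, which forces R3C2 = 4.
4 is placed in row 3, so R3C3 = 2.
Column 4 now contains 5, which forces R3C4 = 1.
Column 5 now contains 2; hence R3C5 = 3.
4 is placed in row 4, so R4C4 = 2.
4 is placed in column 2, leaving R5C2 = 1.
Row 5 already has 1, which forces R5C3 = 4.
Column 4 now contains 1, leaving R5C4 = 3.
Row 2 now contains 2, so R2C3 = 1.
Completed grid: 3 2 5 4 1 / 4 3 1 5 2 / 5 4 2 1 3 / 1 5 3 2 4 / 2 1 4 3 5.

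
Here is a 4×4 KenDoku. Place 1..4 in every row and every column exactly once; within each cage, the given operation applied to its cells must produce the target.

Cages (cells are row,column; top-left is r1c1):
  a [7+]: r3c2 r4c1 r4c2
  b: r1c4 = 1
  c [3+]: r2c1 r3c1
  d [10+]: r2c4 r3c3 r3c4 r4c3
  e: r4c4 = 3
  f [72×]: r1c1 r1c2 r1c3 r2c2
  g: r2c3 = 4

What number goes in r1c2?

B is a freebie, so r1c4 = 1.
Cage f needs product 72; hence r2c2 = 3.
Cage g is given, so r2c3 = 4.
Row 2 already has 4; hence r2c4 = 2.
Cage e is given, so r4c4 = 3.
Row 2 now contains 2, which forces r2c1 = 1.
Cage c's pair has sum 3, so r3c1 = 2.
Cage d has sum 10, which forces r3c3 = 3.
Column 4 already has 3, leaving r3c4 = 4.
2 is placed in column 1, so r4c1 = 4.
The 4 cells of cage d must have sum 10; hence r4c3 = 1.
Column 1 already has 4, so r1c1 = 3.
Cage f has product 72, so r1c2 = 4.
Column 3 now contains 3, so r1c3 = 2.
Row 3 already has 4; hence r3c2 = 1.
Row 4 already has 1, so r4c2 = 2.
Filled in: 3 4 2 1 / 1 3 4 2 / 2 1 3 4 / 4 2 1 3.

4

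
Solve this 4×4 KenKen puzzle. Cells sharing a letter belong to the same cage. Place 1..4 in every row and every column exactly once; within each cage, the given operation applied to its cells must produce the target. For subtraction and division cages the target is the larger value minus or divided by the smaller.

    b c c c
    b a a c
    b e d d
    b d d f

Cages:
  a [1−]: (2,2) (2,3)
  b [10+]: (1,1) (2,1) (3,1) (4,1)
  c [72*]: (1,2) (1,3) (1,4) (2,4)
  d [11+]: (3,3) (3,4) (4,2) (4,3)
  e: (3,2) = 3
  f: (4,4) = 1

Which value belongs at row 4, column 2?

2

Cage c needs product 72, leaving (2,4) = 3.
E is a freebie, so (3,2) = 3.
Cage f is a single given cell, leaving (4,4) = 1.
Cage c has product 72, which forces (1,3) = 3.
Cage d needs sum 11, so (3,3) = 1.
The 4 cells of cage d must have sum 11, which forces (3,4) = 4.
The 4 cells of cage b must have sum 10, so (4,1) = 3.
Cage c has product 72, which forces (1,2) = 4.
Column 4 already has 4, so (1,4) = 2.
Cage a needs two cells with difference 1, leaving (2,2) = 1.
1 is placed in column 3, which forces (2,3) = 2.
Row 3 now contains 4, leaving (3,1) = 2.
4 is placed in column 2, leaving (4,2) = 2.
Column 3 now contains 2; hence (4,3) = 4.
Row 1 now contains 4, so (1,1) = 1.
Row 2 already has 1, so (2,1) = 4.
Filled in: 1 4 3 2 / 4 1 2 3 / 2 3 1 4 / 3 2 4 1.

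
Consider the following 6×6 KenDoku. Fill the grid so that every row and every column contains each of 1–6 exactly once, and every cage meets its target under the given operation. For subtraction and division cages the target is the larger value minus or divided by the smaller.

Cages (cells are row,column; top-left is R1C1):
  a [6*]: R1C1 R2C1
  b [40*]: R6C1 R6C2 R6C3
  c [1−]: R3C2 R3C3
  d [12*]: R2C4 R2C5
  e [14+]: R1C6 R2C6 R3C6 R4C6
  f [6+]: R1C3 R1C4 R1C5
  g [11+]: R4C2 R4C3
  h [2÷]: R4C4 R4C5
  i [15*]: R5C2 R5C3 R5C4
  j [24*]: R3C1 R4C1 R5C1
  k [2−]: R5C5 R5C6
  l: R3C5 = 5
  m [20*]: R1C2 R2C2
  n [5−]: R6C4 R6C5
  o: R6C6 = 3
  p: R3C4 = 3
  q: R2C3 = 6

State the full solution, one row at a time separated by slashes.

Cage q is a single given cell; hence R2C3 = 6.
P is a freebie; hence R3C4 = 3.
Cage l is a single given cell, leaving R3C5 = 5.
Column 3 now contains 6, so R4C3 = 5.
Cage o is a single given cell, leaving R6C6 = 3.
Cage d's pair has product 12; hence R2C4 = 4.
Cage d's pair has product 12, so R2C5 = 3.
5 is placed in row 4, which forces R4C2 = 6.
The two cells of cage m must have product 20, leaving R1C2 = 4.
Cage f has sum 6, which forces R1C3 = 3.
Row 2 now contains 4, leaving R2C2 = 5.
Column 3 already has 3, so R5C3 = 1.
1 is placed in row 5, leaving R5C4 = 5.
Column 2 now contains 5, so R6C2 = 2.
2 is placed in row 6, which forces R6C3 = 4.
Row 1 now contains 3, so R1C1 = 6.
Cage e needs sum 14; hence R1C6 = 5.
Cage a needs two cells with product 6; hence R2C1 = 1.
Row 2 already has 1, leaving R2C6 = 2.
2 is placed in column 2, so R3C2 = 1.
1 is placed in column 3, so R3C3 = 2.
Cage e needs sum 14, which forces R3C6 = 6.
Column 6 now contains 2; hence R4C6 = 1.
1 is placed in row 5, so R5C2 = 3.
6 is placed in column 6; hence R5C6 = 4.
Row 6 already has 4; hence R6C1 = 5.
Row 3 already has 2; hence R3C1 = 4.
The 3 cells of cage j must have product 24, so R4C1 = 3.
1 is placed in row 4; hence R4C4 = 2.
Cage h's pair has quotient 2, which forces R4C5 = 4.
Row 5 now contains 4, which forces R5C1 = 2.
2 is placed in row 5; hence R5C5 = 6.
Column 5 now contains 6, which forces R6C5 = 1.
2 is placed in column 4, which forces R1C4 = 1.
1 is placed in column 5; hence R1C5 = 2.
Row 6 now contains 1; hence R6C4 = 6.

6 4 3 1 2 5 / 1 5 6 4 3 2 / 4 1 2 3 5 6 / 3 6 5 2 4 1 / 2 3 1 5 6 4 / 5 2 4 6 1 3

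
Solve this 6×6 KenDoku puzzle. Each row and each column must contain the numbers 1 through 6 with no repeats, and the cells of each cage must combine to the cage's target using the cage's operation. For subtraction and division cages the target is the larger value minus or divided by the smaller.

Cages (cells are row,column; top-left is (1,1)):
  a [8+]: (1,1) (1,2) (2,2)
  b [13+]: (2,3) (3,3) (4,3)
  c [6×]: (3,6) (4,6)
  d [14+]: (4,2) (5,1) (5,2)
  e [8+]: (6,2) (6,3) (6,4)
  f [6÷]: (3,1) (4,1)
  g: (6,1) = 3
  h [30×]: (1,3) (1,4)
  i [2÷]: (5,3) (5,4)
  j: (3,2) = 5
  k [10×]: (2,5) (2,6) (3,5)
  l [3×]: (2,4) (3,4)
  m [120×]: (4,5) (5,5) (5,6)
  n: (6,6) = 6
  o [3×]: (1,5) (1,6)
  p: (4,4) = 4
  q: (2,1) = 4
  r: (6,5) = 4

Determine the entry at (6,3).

Cage q is given, so (2,1) = 4.
Cage j is given, leaving (3,2) = 5.
Cage p is given, so (4,4) = 4.
G is a freebie; hence (6,1) = 3.
Cage r is given, which forces (6,5) = 4.
N is a freebie, leaving (6,6) = 6.
Cage m has product 120, which forces (5,6) = 4.
The only place for 4 in row 1 is (1,2).
Row 1 needs a 2, and only (1,1) is open for it.
Cage a needs sum 8; hence (2,2) = 2.
Column 2 now contains 2, leaving (6,2) = 1.
Cage k has product 10, which forces (3,5) = 2.
Row 3 already has 2, which forces (3,6) = 3.
3 is placed in column 6, so (4,6) = 2.
Cage d needs sum 14, leaving (5,1) = 5.
5 is placed in row 5; hence (5,5) = 6.
Cage o needs two cells with product 3, leaving (1,5) = 3.
3 is placed in column 6, so (1,6) = 1.
Cage l needs two cells with product 3, which forces (2,4) = 3.
Column 6 now contains 1, so (2,6) = 5.
Cage b needs sum 13; hence (3,3) = 4.
Row 3 already has 3, so (3,4) = 1.
Cage d needs sum 14, so (4,2) = 6.
Row 4 now contains 6; hence (4,3) = 3.
Column 5 already has 6; hence (4,5) = 5.
Row 5 now contains 6, which forces (5,2) = 3.
Column 4 already has 1, leaving (5,4) = 2.
Column 4 already has 2, leaving (6,4) = 5.
The two cells of cage h must have product 30, so (1,3) = 5.
Column 4 already has 5, which forces (1,4) = 6.
Row 2 now contains 3, leaving (2,3) = 6.
Row 2 already has 5, leaving (2,5) = 1.
1 is placed in row 3, leaving (3,1) = 6.
Row 4 now contains 6; hence (4,1) = 1.
Row 5 already has 2, so (5,3) = 1.
Row 6 already has 5, leaving (6,3) = 2.
The full grid is 2 4 5 6 3 1 / 4 2 6 3 1 5 / 6 5 4 1 2 3 / 1 6 3 4 5 2 / 5 3 1 2 6 4 / 3 1 2 5 4 6.

2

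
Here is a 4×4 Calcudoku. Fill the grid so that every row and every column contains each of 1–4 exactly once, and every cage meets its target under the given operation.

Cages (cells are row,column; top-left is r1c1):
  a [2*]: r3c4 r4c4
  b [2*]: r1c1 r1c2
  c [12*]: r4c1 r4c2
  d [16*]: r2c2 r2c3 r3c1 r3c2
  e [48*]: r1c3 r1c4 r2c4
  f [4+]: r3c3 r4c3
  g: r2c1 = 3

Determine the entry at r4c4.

2

Cage e has product 48, so r1c3 = 4.
The 3 cells of cage e must have product 48, so r1c4 = 3.
G is a freebie, which forces r2c1 = 3.
The 3 cells of cage e must have product 48, leaving r2c4 = 4.
Column 1 already has 3, so r4c1 = 4.
Row 4 already has 4, leaving r4c2 = 3.
Row 4 already has 3; hence r4c3 = 1.
1 is placed in row 4, which forces r4c4 = 2.
The 4 cells of cage d must have product 16, which forces r2c2 = 1.
1 is placed in column 3; hence r2c3 = 2.
Cage d needs product 16, which forces r3c1 = 2.
Cage d has product 16, which forces r3c2 = 4.
1 is placed in column 3, which forces r3c3 = 3.
Column 4 already has 2; hence r3c4 = 1.
Column 1 already has 2, so r1c1 = 1.
Column 2 already has 1, leaving r1c2 = 2.
Completed grid: 1 2 4 3 / 3 1 2 4 / 2 4 3 1 / 4 3 1 2.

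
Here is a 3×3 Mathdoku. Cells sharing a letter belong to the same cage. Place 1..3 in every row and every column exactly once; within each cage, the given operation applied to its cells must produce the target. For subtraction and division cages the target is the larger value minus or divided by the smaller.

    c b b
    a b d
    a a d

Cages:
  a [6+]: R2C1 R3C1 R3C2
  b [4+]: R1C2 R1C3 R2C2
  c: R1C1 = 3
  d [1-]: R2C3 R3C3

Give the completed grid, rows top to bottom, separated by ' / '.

3 2 1 / 2 1 3 / 1 3 2

Cage c is a single given cell, which forces R1C1 = 3.
The 3 cells of cage b must have sum 4, so R1C2 = 2.
The 3 cells of cage b must have sum 4, which forces R1C3 = 1.
Cage b needs sum 4; hence R2C2 = 1.
1 is placed in column 2, so R3C2 = 3.
Row 3 now contains 3, which forces R3C3 = 2.
1 is placed in row 2, which forces R2C1 = 2.
Column 3 already has 2, leaving R2C3 = 3.
2 is placed in row 3, so R3C1 = 1.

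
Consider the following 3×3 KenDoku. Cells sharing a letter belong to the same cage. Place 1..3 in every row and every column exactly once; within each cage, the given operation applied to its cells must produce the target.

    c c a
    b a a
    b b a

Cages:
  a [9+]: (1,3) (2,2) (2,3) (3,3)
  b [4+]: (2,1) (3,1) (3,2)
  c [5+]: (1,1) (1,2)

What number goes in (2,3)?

Cage b has sum 4; hence (2,1) = 1.
The 4 cells of cage a must have sum 9, which forces (2,2) = 3.
1 is placed in row 2; hence (2,3) = 2.
Cage b needs sum 4; hence (3,1) = 2.
Cage b needs sum 4, so (3,2) = 1.
1 is placed in row 3, leaving (3,3) = 3.
2 is placed in column 1; hence (1,1) = 3.
Column 2 now contains 3, so (1,2) = 2.
3 is placed in column 3, so (1,3) = 1.
Filled in: 3 2 1 / 1 3 2 / 2 1 3.

2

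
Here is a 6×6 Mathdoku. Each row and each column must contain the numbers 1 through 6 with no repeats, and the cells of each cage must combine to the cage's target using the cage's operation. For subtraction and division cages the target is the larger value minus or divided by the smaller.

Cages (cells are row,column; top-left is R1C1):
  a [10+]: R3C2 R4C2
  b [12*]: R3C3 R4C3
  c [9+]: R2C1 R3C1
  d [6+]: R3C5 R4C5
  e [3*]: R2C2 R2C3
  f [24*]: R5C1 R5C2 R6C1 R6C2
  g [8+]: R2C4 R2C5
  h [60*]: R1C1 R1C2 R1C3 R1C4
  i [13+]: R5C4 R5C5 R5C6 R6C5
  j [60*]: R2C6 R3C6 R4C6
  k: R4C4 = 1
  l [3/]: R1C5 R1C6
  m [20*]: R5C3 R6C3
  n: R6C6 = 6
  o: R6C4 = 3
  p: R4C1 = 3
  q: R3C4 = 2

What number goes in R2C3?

1

Q is a freebie, leaving R3C4 = 2.
P is a freebie, which forces R4C1 = 3.
Cage k is given; hence R4C4 = 1.
Cage o is given, so R6C4 = 3.
N is a freebie, leaving R6C6 = 6.
The only place for 2 in row 2 is R2C5.
Cage g needs two cells with sum 8, leaving R2C4 = 6.
The two cells of cage d must have sum 6, so R3C5 = 1.
Column 5 now contains 2; hence R4C5 = 5.
Row 4 now contains 5, which forces R4C6 = 4.
5 is placed in column 5, so R6C5 = 4.
Cage a's pair has sum 10, which forces R3C2 = 4.
The two cells of cage b must have product 12, so R3C3 = 6.
4 is placed in row 4, which forces R4C2 = 6.
4 is placed in row 4, so R4C3 = 2.
The two cells of cage m must have product 20, so R5C3 = 4.
Row 5 already has 4, so R5C4 = 5.
Cage i has sum 13; hence R5C5 = 3.
4 is placed in row 6, which forces R6C3 = 5.
Column 4 now contains 5, leaving R1C4 = 4.
Column 5 already has 3, leaving R1C5 = 6.
The two cells of cage l must have quotient 3, leaving R1C6 = 2.
The two cells of cage c must have sum 9, leaving R2C1 = 4.
Row 3 now contains 4, so R3C1 = 5.
Row 3 already has 5; hence R3C6 = 3.
Cage f has product 24, leaving R5C1 = 6.
3 is placed in row 5; hence R5C2 = 2.
Cage i needs sum 13, so R5C6 = 1.
Cage f needs product 24, leaving R6C1 = 2.
Cage f needs product 24; hence R6C2 = 1.
Column 1 now contains 5; hence R1C1 = 1.
Cage h has product 60, which forces R1C2 = 5.
The 4 cells of cage h must have product 60, so R1C3 = 3.
1 is placed in column 2; hence R2C2 = 3.
Cage e's pair has product 3, which forces R2C3 = 1.
3 is placed in column 6, leaving R2C6 = 5.
Completed grid: 1 5 3 4 6 2 / 4 3 1 6 2 5 / 5 4 6 2 1 3 / 3 6 2 1 5 4 / 6 2 4 5 3 1 / 2 1 5 3 4 6.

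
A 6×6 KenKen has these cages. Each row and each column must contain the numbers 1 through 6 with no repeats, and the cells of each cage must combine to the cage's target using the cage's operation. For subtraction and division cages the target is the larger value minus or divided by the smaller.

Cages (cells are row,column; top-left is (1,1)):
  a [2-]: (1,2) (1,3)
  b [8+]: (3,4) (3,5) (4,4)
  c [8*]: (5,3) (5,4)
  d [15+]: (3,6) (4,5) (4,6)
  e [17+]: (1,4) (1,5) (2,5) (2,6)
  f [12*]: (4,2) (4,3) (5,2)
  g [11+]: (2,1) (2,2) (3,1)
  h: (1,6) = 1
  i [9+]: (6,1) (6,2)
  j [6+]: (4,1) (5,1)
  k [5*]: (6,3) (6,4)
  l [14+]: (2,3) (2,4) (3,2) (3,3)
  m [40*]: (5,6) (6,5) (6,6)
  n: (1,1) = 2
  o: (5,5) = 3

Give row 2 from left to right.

Cage n is a single given cell, which forces (1,1) = 2.
H is a freebie, so (1,6) = 1.
O is a freebie, which forces (5,5) = 3.
Row 5 needs a 6, and only (5,2) is open for it.
Row 5 needs a 1, and only (5,1) is open for it.
1 is placed in column 1; hence (4,1) = 5.
In row 5, 5 can only go at (5,6), so (5,6) = 5.
Column 6 already has 5, so (3,6) = 6.
The 3 cells of cage d must have sum 15; hence (4,5) = 6.
Cage d has sum 15, so (4,6) = 3.
The 4 cells of cage e must have sum 17; hence (1,4) = 6.
In row 1, 4 can only go at (1,5), so (1,5) = 4.
Cage e needs sum 17; hence (2,5) = 5.
Cage e needs sum 17, which forces (2,6) = 2.
Column 5 now contains 4; hence (6,5) = 2.
Cage m needs product 40; hence (6,6) = 4.
The 3 cells of cage g must have sum 11, leaving (3,1) = 4.
Column 5 already has 2; hence (3,5) = 1.
Row 6 now contains 4, which forces (6,1) = 6.
The two cells of cage i must have sum 9, which forces (6,2) = 3.
Column 2 already has 3; hence (1,2) = 5.
Cage a's pair has difference 2, leaving (1,3) = 3.
Column 1 already has 6, which forces (2,1) = 3.
Cage g needs sum 11, leaving (2,2) = 4.
Row 2 already has 4; hence (2,3) = 6.
Row 2 already has 4, which forces (2,4) = 1.
5 is placed in column 2, so (3,2) = 2.
Row 3 now contains 2, which forces (3,3) = 5.
5 is placed in row 3, so (3,4) = 3.
Column 2 already has 2, so (4,2) = 1.
1 is placed in row 4; hence (4,3) = 2.
Row 4 now contains 2, which forces (4,4) = 4.
Column 3 already has 2; hence (5,3) = 4.
Column 4 now contains 4, leaving (5,4) = 2.
5 is placed in column 3, which forces (6,3) = 1.
Column 4 now contains 1, which forces (6,4) = 5.
Completed grid: 2 5 3 6 4 1 / 3 4 6 1 5 2 / 4 2 5 3 1 6 / 5 1 2 4 6 3 / 1 6 4 2 3 5 / 6 3 1 5 2 4.

3 4 6 1 5 2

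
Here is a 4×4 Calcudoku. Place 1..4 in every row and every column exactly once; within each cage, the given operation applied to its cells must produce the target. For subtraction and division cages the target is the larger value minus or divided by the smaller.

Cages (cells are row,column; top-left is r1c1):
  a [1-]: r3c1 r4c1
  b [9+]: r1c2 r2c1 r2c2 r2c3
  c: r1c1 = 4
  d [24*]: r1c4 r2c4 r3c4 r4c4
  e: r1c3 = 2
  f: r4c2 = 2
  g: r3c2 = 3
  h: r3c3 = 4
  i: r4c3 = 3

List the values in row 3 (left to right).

2 3 4 1

Cage c is a single given cell, so r1c1 = 4.
E is a freebie, which forces r1c3 = 2.
Cage g is given, which forces r3c2 = 3.
H is a freebie, so r3c3 = 4.
Cage f is given, which forces r4c2 = 2.
I is a freebie, so r4c3 = 3.
Column 2 already has 3, leaving r1c2 = 1.
Row 1 already has 1, so r1c4 = 3.
Cage b needs sum 9; hence r2c1 = 3.
Cage b needs sum 9, so r2c2 = 4.
Column 3 already has 3, which forces r2c3 = 1.
Row 2 already has 1, which forces r2c4 = 2.
Cage a needs two cells with difference 1, so r3c1 = 2.
Column 4 already has 2, leaving r3c4 = 1.
Row 4 now contains 3, which forces r4c1 = 1.
1 is placed in column 4, so r4c4 = 4.
Filled in: 4 1 2 3 / 3 4 1 2 / 2 3 4 1 / 1 2 3 4.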